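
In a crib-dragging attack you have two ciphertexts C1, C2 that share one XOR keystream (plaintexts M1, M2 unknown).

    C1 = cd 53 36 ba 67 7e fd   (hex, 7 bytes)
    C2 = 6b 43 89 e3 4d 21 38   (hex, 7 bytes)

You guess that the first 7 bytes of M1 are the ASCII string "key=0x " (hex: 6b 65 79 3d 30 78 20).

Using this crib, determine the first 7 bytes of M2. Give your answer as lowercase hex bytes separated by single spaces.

cd 75 c6 64 1a 27 e5

First, C1 ⊕ C2 = (M1 ⊕ K) ⊕ (M2 ⊕ K) = M1 ⊕ M2, so the key drops out. Then M2 = (M1 ⊕ M2) ⊕ M1 over the first 7 bytes.
byte 0: (cd xor 6b) xor 6b = a6 xor 6b = cd
byte 1: (53 xor 43) xor 65 = 10 xor 65 = 75
byte 2: (36 xor 89) xor 79 = bf xor 79 = c6
byte 3: (ba xor e3) xor 3d = 59 xor 3d = 64
byte 4: (67 xor 4d) xor 30 = 2a xor 30 = 1a
byte 5: (7e xor 21) xor 78 = 5f xor 78 = 27
byte 6: (fd xor 38) xor 20 = c5 xor 20 = e5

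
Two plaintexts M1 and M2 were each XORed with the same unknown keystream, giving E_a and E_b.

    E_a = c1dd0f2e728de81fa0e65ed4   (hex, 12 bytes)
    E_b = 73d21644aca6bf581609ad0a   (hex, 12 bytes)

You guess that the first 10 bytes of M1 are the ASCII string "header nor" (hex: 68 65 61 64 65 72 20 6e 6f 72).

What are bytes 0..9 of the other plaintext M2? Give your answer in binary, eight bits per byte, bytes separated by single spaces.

First, E_a ⊕ E_b = (M1 ⊕ K) ⊕ (M2 ⊕ K) = M1 ⊕ M2, so the key drops out. Then M2 = (M1 ⊕ M2) ⊕ M1 over the first 10 bytes.
byte 0: (c1 ⊕ 73) ⊕ 68 = b2 ⊕ 68 = da
byte 1: (dd ⊕ d2) ⊕ 65 = 0f ⊕ 65 = 6a
byte 2: (0f ⊕ 16) ⊕ 61 = 19 ⊕ 61 = 78
byte 3: (2e ⊕ 44) ⊕ 64 = 6a ⊕ 64 = 0e
byte 4: (72 ⊕ ac) ⊕ 65 = de ⊕ 65 = bb
byte 5: (8d ⊕ a6) ⊕ 72 = 2b ⊕ 72 = 59
byte 6: (e8 ⊕ bf) ⊕ 20 = 57 ⊕ 20 = 77
byte 7: (1f ⊕ 58) ⊕ 6e = 47 ⊕ 6e = 29
byte 8: (a0 ⊕ 16) ⊕ 6f = b6 ⊕ 6f = d9
byte 9: (e6 ⊕ 09) ⊕ 72 = ef ⊕ 72 = 9d

11011010 01101010 01111000 00001110 10111011 01011001 01110111 00101001 11011001 10011101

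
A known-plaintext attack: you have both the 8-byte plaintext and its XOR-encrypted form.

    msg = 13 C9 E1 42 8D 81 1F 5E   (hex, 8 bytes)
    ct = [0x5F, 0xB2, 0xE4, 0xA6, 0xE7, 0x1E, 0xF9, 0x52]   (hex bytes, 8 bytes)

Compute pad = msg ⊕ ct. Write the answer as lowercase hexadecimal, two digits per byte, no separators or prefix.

4c7b05e46a9fe60c

Since ct = msg ⊕ pad, XORing both sides with msg gives pad = msg ⊕ ct.
13 ⊕ 5f = 4c
c9 ⊕ b2 = 7b
e1 ⊕ e4 = 05
42 ⊕ a6 = e4
8d ⊕ e7 = 6a
81 ⊕ 1e = 9f
1f ⊕ f9 = e6
5e ⊕ 52 = 0c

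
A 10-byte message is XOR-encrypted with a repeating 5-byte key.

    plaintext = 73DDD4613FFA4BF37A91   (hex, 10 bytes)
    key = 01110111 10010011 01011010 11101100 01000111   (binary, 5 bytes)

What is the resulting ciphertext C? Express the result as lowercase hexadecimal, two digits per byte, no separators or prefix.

044e8e8d788dd8a996d6

The 5-byte key repeats, so the effective keystream is 77 93 5a ec 47 77 93 5a ec 47.
byte 0: 73 xor 77 = 04
byte 1: dd xor 93 = 4e
byte 2: d4 xor 5a = 8e
byte 3: 61 xor ec = 8d
byte 4: 3f xor 47 = 78
byte 5: fa xor 77 = 8d
byte 6: 4b xor 93 = d8
byte 7: f3 xor 5a = a9
byte 8: 7a xor ec = 96
byte 9: 91 xor 47 = d6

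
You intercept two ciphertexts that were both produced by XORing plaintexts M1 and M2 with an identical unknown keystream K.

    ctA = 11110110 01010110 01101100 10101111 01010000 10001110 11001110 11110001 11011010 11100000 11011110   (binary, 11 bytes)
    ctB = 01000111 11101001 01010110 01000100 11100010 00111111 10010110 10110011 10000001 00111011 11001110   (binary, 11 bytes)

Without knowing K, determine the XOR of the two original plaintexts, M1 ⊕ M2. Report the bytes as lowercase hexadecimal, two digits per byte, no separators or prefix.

ctA ⊕ ctB = (M1 ⊕ K) ⊕ (M2 ⊕ K) = M1 ⊕ M2 — the shared key cancels under XOR.
246 ^  71 = 177
 86 ^ 233 = 191
108 ^  86 =  58
175 ^  68 = 235
 80 ^ 226 = 178
142 ^  63 = 177
206 ^ 150 =  88
241 ^ 179 =  66
218 ^ 129 =  91
224 ^  59 = 219
222 ^ 206 =  16

b1bf3aebb2b158425bdb10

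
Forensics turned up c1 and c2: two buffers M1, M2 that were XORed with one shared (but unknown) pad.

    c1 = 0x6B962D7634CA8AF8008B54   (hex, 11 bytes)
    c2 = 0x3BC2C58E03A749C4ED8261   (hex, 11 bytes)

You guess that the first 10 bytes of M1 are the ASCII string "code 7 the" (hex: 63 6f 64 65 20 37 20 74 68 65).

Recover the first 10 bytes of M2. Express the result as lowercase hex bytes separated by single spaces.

33 3b 8c 9d 17 5a e3 48 85 6c

First, c1 ⊕ c2 = (M1 ⊕ K) ⊕ (M2 ⊕ K) = M1 ⊕ M2, so the key drops out. Then M2 = (M1 ⊕ M2) ⊕ M1 over the first 10 bytes.
byte 0: (6b xor 3b) xor 63 = 50 xor 63 = 33
byte 1: (96 xor c2) xor 6f = 54 xor 6f = 3b
byte 2: (2d xor c5) xor 64 = e8 xor 64 = 8c
byte 3: (76 xor 8e) xor 65 = f8 xor 65 = 9d
byte 4: (34 xor 03) xor 20 = 37 xor 20 = 17
byte 5: (ca xor a7) xor 37 = 6d xor 37 = 5a
byte 6: (8a xor 49) xor 20 = c3 xor 20 = e3
byte 7: (f8 xor c4) xor 74 = 3c xor 74 = 48
byte 8: (00 xor ed) xor 68 = ed xor 68 = 85
byte 9: (8b xor 82) xor 65 = 09 xor 65 = 6c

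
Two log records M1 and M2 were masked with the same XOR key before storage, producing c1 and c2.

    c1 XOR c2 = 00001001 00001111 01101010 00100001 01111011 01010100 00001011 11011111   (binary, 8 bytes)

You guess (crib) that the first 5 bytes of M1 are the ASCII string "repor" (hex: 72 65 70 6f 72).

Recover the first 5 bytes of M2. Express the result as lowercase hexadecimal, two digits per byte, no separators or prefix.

Since c1 ⊕ c2 = M1 ⊕ M2, XORing with the guessed M1 bytes yields the corresponding M2 bytes: M2 = (c1 ⊕ c2) ⊕ M1.
00001001 ^ 01110010 = 01111011
00001111 ^ 01100101 = 01101010
01101010 ^ 01110000 = 00011010
00100001 ^ 01101111 = 01001110
01111011 ^ 01110010 = 00001001

7b6a1a4e09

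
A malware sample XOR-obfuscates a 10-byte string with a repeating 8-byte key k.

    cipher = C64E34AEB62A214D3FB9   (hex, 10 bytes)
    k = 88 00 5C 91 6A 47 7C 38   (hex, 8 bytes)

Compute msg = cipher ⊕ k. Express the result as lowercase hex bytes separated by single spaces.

The 8-byte key repeats, so the effective keystream is 88 00 5c 91 6a 47 7c 38 88 00.
byte 0: c6 ^ 88 = 4e
byte 1: 4e ^ 00 = 4e
byte 2: 34 ^ 5c = 68
byte 3: ae ^ 91 = 3f
byte 4: b6 ^ 6a = dc
byte 5: 2a ^ 47 = 6d
byte 6: 21 ^ 7c = 5d
byte 7: 4d ^ 38 = 75
byte 8: 3f ^ 88 = b7
byte 9: b9 ^ 00 = b9

4e 4e 68 3f dc 6d 5d 75 b7 b9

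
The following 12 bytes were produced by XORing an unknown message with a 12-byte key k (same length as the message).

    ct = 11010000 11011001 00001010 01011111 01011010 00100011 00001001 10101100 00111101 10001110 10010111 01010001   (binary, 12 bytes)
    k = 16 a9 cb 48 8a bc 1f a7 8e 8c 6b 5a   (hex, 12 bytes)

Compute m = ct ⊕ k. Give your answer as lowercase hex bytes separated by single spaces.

c6 70 c1 17 d0 9f 16 0b b3 02 fc 0b

208 XOR  22 = 198
217 XOR 169 = 112
 10 XOR 203 = 193
 95 XOR  72 =  23
 90 XOR 138 = 208
 35 XOR 188 = 159
  9 XOR  31 =  22
172 XOR 167 =  11
 61 XOR 142 = 179
142 XOR 140 =   2
151 XOR 107 = 252
 81 XOR  90 =  11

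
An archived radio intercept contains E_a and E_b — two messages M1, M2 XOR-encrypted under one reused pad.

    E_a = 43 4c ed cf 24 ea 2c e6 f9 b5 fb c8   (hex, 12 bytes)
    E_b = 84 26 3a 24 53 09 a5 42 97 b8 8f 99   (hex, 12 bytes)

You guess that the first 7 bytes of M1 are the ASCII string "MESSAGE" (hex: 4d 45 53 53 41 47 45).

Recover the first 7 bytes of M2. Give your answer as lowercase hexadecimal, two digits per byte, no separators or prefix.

First, E_a ⊕ E_b = (M1 ⊕ K) ⊕ (M2 ⊕ K) = M1 ⊕ M2, so the key drops out. Then M2 = (M1 ⊕ M2) ⊕ M1 over the first 7 bytes.
byte 0: (43 ⊕ 84) ⊕ 4d = c7 ⊕ 4d = 8a
byte 1: (4c ⊕ 26) ⊕ 45 = 6a ⊕ 45 = 2f
byte 2: (ed ⊕ 3a) ⊕ 53 = d7 ⊕ 53 = 84
byte 3: (cf ⊕ 24) ⊕ 53 = eb ⊕ 53 = b8
byte 4: (24 ⊕ 53) ⊕ 41 = 77 ⊕ 41 = 36
byte 5: (ea ⊕ 09) ⊕ 47 = e3 ⊕ 47 = a4
byte 6: (2c ⊕ a5) ⊕ 45 = 89 ⊕ 45 = cc

8a2f84b836a4cc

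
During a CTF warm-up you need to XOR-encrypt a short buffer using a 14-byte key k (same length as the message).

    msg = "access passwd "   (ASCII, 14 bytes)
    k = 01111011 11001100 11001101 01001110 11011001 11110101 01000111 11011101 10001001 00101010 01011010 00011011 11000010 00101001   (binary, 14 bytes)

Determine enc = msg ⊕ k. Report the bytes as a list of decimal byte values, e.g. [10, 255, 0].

XOR is its own inverse, so applying the key byte-wise gives the result directly.
61 XOR 7b = 1a
63 XOR cc = af
63 XOR cd = ae
65 XOR 4e = 2b
73 XOR d9 = aa
73 XOR f5 = 86
20 XOR 47 = 67
70 XOR dd = ad
61 XOR 89 = e8
73 XOR 2a = 59
73 XOR 5a = 29
77 XOR 1b = 6c
64 XOR c2 = a6
20 XOR 29 = 09

[26, 175, 174, 43, 170, 134, 103, 173, 232, 89, 41, 108, 166, 9]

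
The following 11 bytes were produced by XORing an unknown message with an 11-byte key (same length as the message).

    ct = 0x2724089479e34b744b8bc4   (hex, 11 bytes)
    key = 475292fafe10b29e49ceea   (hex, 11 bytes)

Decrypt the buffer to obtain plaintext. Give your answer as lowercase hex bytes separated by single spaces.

XOR is its own inverse, so applying the key byte-wise gives the result directly.
27 ⊕ 47 = 60
24 ⊕ 52 = 76
08 ⊕ 92 = 9a
94 ⊕ fa = 6e
79 ⊕ fe = 87
e3 ⊕ 10 = f3
4b ⊕ b2 = f9
74 ⊕ 9e = ea
4b ⊕ 49 = 02
8b ⊕ ce = 45
c4 ⊕ ea = 2e

60 76 9a 6e 87 f3 f9 ea 02 45 2e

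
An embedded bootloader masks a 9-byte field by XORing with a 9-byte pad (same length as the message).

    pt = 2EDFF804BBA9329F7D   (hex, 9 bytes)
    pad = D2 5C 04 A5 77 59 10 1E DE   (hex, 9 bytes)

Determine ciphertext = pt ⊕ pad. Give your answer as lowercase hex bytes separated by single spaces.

XOR is its own inverse, so applying the key byte-wise gives the result directly.
 46 ⊕ 210 = 252
223 ⊕  92 = 131
248 ⊕   4 = 252
  4 ⊕ 165 = 161
187 ⊕ 119 = 204
169 ⊕  89 = 240
 50 ⊕  16 =  34
159 ⊕  30 = 129
125 ⊕ 222 = 163

fc 83 fc a1 cc f0 22 81 a3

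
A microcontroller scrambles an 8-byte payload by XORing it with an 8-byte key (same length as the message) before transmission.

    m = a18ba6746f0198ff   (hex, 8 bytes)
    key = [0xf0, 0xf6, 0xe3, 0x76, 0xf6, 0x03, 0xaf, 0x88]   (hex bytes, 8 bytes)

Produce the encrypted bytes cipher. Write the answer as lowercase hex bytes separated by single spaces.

51 7d 45 02 99 02 37 77

161 XOR 240 =  81
139 XOR 246 = 125
166 XOR 227 =  69
116 XOR 118 =   2
111 XOR 246 = 153
  1 XOR   3 =   2
152 XOR 175 =  55
255 XOR 136 = 119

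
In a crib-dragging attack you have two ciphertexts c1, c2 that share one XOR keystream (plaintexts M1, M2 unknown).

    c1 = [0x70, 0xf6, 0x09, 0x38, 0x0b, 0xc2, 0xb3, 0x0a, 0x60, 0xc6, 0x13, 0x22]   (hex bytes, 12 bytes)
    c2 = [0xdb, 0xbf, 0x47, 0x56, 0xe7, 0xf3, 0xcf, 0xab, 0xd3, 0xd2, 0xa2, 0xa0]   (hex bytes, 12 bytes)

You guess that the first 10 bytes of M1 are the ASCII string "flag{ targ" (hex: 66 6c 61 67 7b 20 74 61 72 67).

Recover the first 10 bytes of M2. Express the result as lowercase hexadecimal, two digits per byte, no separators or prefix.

cd252f09971108c0c173

First, c1 ⊕ c2 = (M1 ⊕ K) ⊕ (M2 ⊕ K) = M1 ⊕ M2, so the key drops out. Then M2 = (M1 ⊕ M2) ⊕ M1 over the first 10 bytes.
byte 0: (70 XOR db) XOR 66 = ab XOR 66 = cd
byte 1: (f6 XOR bf) XOR 6c = 49 XOR 6c = 25
byte 2: (09 XOR 47) XOR 61 = 4e XOR 61 = 2f
byte 3: (38 XOR 56) XOR 67 = 6e XOR 67 = 09
byte 4: (0b XOR e7) XOR 7b = ec XOR 7b = 97
byte 5: (c2 XOR f3) XOR 20 = 31 XOR 20 = 11
byte 6: (b3 XOR cf) XOR 74 = 7c XOR 74 = 08
byte 7: (0a XOR ab) XOR 61 = a1 XOR 61 = c0
byte 8: (60 XOR d3) XOR 72 = b3 XOR 72 = c1
byte 9: (c6 XOR d2) XOR 67 = 14 XOR 67 = 73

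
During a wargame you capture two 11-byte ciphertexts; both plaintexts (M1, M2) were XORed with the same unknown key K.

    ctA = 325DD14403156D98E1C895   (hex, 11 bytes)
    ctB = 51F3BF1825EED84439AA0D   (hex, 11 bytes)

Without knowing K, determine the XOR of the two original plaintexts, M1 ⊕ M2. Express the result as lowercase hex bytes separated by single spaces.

ctA ⊕ ctB = (M1 ⊕ K) ⊕ (M2 ⊕ K) = M1 ⊕ M2 — the shared key cancels under XOR.
byte 0: 00110010 ⊕ 01010001 = 01100011
byte 1: 01011101 ⊕ 11110011 = 10101110
byte 2: 11010001 ⊕ 10111111 = 01101110
byte 3: 01000100 ⊕ 00011000 = 01011100
byte 4: 00000011 ⊕ 00100101 = 00100110
byte 5: 00010101 ⊕ 11101110 = 11111011
byte 6: 01101101 ⊕ 11011000 = 10110101
byte 7: 10011000 ⊕ 01000100 = 11011100
byte 8: 11100001 ⊕ 00111001 = 11011000
byte 9: 11001000 ⊕ 10101010 = 01100010
byte 10: 10010101 ⊕ 00001101 = 10011000

63 ae 6e 5c 26 fb b5 dc d8 62 98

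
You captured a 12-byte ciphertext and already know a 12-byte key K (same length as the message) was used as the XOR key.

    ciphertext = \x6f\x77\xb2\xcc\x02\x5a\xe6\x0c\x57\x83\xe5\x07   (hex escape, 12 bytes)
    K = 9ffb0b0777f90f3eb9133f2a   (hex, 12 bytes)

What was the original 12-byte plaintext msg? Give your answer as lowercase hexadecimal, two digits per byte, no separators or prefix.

byte 0: 6f xor 9f = f0
byte 1: 77 xor fb = 8c
byte 2: b2 xor 0b = b9
byte 3: cc xor 07 = cb
byte 4: 02 xor 77 = 75
byte 5: 5a xor f9 = a3
byte 6: e6 xor 0f = e9
byte 7: 0c xor 3e = 32
byte 8: 57 xor b9 = ee
byte 9: 83 xor 13 = 90
byte 10: e5 xor 3f = da
byte 11: 07 xor 2a = 2d

f08cb9cb75a3e932ee90da2d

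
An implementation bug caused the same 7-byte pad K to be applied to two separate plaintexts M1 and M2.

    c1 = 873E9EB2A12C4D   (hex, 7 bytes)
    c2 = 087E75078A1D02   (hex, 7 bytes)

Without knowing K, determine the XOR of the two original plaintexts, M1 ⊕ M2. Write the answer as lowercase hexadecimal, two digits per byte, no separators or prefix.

c1 ⊕ c2 = (M1 ⊕ K) ⊕ (M2 ⊕ K) = M1 ⊕ M2 — the shared key cancels under XOR.
87 ⊕ 08 = 8f
3e ⊕ 7e = 40
9e ⊕ 75 = eb
b2 ⊕ 07 = b5
a1 ⊕ 8a = 2b
2c ⊕ 1d = 31
4d ⊕ 02 = 4f

8f40ebb52b314f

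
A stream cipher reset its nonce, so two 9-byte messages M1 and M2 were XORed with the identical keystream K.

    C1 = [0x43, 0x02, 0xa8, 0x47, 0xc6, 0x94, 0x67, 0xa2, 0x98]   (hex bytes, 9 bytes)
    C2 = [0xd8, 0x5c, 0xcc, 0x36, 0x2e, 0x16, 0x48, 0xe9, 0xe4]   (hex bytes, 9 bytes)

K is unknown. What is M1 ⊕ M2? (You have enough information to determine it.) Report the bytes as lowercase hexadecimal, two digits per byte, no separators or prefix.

9b5e6471e8822f4b7c

C1 ⊕ C2 = (M1 ⊕ K) ⊕ (M2 ⊕ K) = M1 ⊕ M2 — the shared key cancels under XOR.
byte 0: 43 ⊕ d8 = 9b
byte 1: 02 ⊕ 5c = 5e
byte 2: a8 ⊕ cc = 64
byte 3: 47 ⊕ 36 = 71
byte 4: c6 ⊕ 2e = e8
byte 5: 94 ⊕ 16 = 82
byte 6: 67 ⊕ 48 = 2f
byte 7: a2 ⊕ e9 = 4b
byte 8: 98 ⊕ e4 = 7c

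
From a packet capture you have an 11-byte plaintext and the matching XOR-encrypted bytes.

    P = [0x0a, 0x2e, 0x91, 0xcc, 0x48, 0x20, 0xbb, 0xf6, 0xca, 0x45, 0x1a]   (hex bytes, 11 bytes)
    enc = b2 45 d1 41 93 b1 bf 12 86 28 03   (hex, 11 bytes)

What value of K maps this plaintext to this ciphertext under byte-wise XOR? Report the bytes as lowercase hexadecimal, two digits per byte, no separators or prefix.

b86b408ddb9104e44c6d19

Since enc = P ⊕ K, XORing both sides with P gives K = P ⊕ enc.
byte 0:  10 XOR 178 = 184
byte 1:  46 XOR  69 = 107
byte 2: 145 XOR 209 =  64
byte 3: 204 XOR  65 = 141
byte 4:  72 XOR 147 = 219
byte 5:  32 XOR 177 = 145
byte 6: 187 XOR 191 =   4
byte 7: 246 XOR  18 = 228
byte 8: 202 XOR 134 =  76
byte 9:  69 XOR  40 = 109
byte 10:  26 XOR   3 =  25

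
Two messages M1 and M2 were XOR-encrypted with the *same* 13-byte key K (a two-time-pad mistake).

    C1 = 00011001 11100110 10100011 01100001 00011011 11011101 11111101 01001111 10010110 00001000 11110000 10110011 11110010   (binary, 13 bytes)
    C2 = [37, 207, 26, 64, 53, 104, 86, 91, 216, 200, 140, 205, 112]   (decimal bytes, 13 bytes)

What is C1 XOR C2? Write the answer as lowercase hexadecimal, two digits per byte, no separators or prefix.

C1 ⊕ C2 = (M1 ⊕ K) ⊕ (M2 ⊕ K) = M1 ⊕ M2 — the shared key cancels under XOR.
19 xor 25 = 3c
e6 xor cf = 29
a3 xor 1a = b9
61 xor 40 = 21
1b xor 35 = 2e
dd xor 68 = b5
fd xor 56 = ab
4f xor 5b = 14
96 xor d8 = 4e
08 xor c8 = c0
f0 xor 8c = 7c
b3 xor cd = 7e
f2 xor 70 = 82

3c29b9212eb5ab144ec07c7e82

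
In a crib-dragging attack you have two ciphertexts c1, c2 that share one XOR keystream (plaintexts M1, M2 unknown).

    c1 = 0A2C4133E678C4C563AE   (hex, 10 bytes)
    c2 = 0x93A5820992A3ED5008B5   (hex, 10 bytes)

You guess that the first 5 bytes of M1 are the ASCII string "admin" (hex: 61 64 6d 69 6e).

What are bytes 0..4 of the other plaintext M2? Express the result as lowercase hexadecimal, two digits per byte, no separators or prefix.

f8edae531a

First, c1 ⊕ c2 = (M1 ⊕ K) ⊕ (M2 ⊕ K) = M1 ⊕ M2, so the key drops out. Then M2 = (M1 ⊕ M2) ⊕ M1 over the first 5 bytes.
byte 0: (0a xor 93) xor 61 = 99 xor 61 = f8
byte 1: (2c xor a5) xor 64 = 89 xor 64 = ed
byte 2: (41 xor 82) xor 6d = c3 xor 6d = ae
byte 3: (33 xor 09) xor 69 = 3a xor 69 = 53
byte 4: (e6 xor 92) xor 6e = 74 xor 6e = 1a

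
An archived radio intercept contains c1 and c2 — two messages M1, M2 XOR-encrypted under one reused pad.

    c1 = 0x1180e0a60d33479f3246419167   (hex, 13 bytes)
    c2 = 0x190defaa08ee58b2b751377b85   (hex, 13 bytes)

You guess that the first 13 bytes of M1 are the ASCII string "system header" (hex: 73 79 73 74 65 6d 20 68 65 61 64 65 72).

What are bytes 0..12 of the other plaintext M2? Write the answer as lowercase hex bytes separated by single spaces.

First, c1 ⊕ c2 = (M1 ⊕ K) ⊕ (M2 ⊕ K) = M1 ⊕ M2, so the key drops out. Then M2 = (M1 ⊕ M2) ⊕ M1 over the first 13 bytes.
byte 0: (11 XOR 19) XOR 73 = 08 XOR 73 = 7b
byte 1: (80 XOR 0d) XOR 79 = 8d XOR 79 = f4
byte 2: (e0 XOR ef) XOR 73 = 0f XOR 73 = 7c
byte 3: (a6 XOR aa) XOR 74 = 0c XOR 74 = 78
byte 4: (0d XOR 08) XOR 65 = 05 XOR 65 = 60
byte 5: (33 XOR ee) XOR 6d = dd XOR 6d = b0
byte 6: (47 XOR 58) XOR 20 = 1f XOR 20 = 3f
byte 7: (9f XOR b2) XOR 68 = 2d XOR 68 = 45
byte 8: (32 XOR b7) XOR 65 = 85 XOR 65 = e0
byte 9: (46 XOR 51) XOR 61 = 17 XOR 61 = 76
byte 10: (41 XOR 37) XOR 64 = 76 XOR 64 = 12
byte 11: (91 XOR 7b) XOR 65 = ea XOR 65 = 8f
byte 12: (67 XOR 85) XOR 72 = e2 XOR 72 = 90

7b f4 7c 78 60 b0 3f 45 e0 76 12 8f 90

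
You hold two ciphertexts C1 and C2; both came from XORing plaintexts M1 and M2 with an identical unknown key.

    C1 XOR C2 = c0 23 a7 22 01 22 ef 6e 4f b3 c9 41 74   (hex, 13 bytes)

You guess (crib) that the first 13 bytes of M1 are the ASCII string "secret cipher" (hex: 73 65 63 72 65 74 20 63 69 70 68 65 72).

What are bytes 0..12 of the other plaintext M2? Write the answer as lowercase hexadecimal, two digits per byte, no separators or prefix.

Since C1 ⊕ C2 = M1 ⊕ M2, XORing with the guessed M1 bytes yields the corresponding M2 bytes: M2 = (C1 ⊕ C2) ⊕ M1.
byte 0: 192 ⊕ 115 = 179
byte 1:  35 ⊕ 101 =  70
byte 2: 167 ⊕  99 = 196
byte 3:  34 ⊕ 114 =  80
byte 4:   1 ⊕ 101 = 100
byte 5:  34 ⊕ 116 =  86
byte 6: 239 ⊕  32 = 207
byte 7: 110 ⊕  99 =  13
byte 8:  79 ⊕ 105 =  38
byte 9: 179 ⊕ 112 = 195
byte 10: 201 ⊕ 104 = 161
byte 11:  65 ⊕ 101 =  36
byte 12: 116 ⊕ 114 =   6

b346c4506456cf0d26c3a12406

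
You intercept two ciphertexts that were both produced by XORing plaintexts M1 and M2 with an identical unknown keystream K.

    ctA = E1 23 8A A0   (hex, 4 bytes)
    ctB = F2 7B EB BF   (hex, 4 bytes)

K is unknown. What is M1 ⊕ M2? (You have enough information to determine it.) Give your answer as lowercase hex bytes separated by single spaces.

13 58 61 1f

ctA ⊕ ctB = (M1 ⊕ K) ⊕ (M2 ⊕ K) = M1 ⊕ M2 — the shared key cancels under XOR.
225 ^ 242 =  19
 35 ^ 123 =  88
138 ^ 235 =  97
160 ^ 191 =  31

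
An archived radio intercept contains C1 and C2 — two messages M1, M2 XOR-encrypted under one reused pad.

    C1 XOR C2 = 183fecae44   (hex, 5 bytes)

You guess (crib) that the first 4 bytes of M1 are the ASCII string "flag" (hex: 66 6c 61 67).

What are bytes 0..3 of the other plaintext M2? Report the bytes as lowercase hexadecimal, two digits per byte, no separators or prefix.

Since C1 ⊕ C2 = M1 ⊕ M2, XORing with the guessed M1 bytes yields the corresponding M2 bytes: M2 = (C1 ⊕ C2) ⊕ M1.
00011000 ⊕ 01100110 = 01111110
00111111 ⊕ 01101100 = 01010011
11101100 ⊕ 01100001 = 10001101
10101110 ⊕ 01100111 = 11001001

7e538dc9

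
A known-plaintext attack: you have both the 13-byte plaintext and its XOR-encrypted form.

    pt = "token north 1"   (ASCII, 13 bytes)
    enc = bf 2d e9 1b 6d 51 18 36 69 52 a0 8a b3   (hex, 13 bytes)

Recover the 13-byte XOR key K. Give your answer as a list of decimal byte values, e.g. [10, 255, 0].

Since enc = pt ⊕ K, XORing both sides with pt gives K = pt ⊕ enc.
116 ^ 191 = 203
111 ^  45 =  66
107 ^ 233 = 130
101 ^  27 = 126
110 ^ 109 =   3
 32 ^  81 = 113
110 ^  24 = 118
111 ^  54 =  89
114 ^ 105 =  27
116 ^  82 =  38
104 ^ 160 = 200
 32 ^ 138 = 170
 49 ^ 179 = 130

[203, 66, 130, 126, 3, 113, 118, 89, 27, 38, 200, 170, 130]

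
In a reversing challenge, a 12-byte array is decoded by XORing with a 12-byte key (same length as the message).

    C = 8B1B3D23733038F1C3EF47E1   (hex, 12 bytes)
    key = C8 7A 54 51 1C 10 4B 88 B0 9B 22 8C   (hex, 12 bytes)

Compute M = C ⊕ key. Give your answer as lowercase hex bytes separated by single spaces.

43 61 69 72 6f 20 73 79 73 74 65 6d

byte 0: 8b ^ c8 = 43
byte 1: 1b ^ 7a = 61
byte 2: 3d ^ 54 = 69
byte 3: 23 ^ 51 = 72
byte 4: 73 ^ 1c = 6f
byte 5: 30 ^ 10 = 20
byte 6: 38 ^ 4b = 73
byte 7: f1 ^ 88 = 79
byte 8: c3 ^ b0 = 73
byte 9: ef ^ 9b = 74
byte 10: 47 ^ 22 = 65
byte 11: e1 ^ 8c = 6d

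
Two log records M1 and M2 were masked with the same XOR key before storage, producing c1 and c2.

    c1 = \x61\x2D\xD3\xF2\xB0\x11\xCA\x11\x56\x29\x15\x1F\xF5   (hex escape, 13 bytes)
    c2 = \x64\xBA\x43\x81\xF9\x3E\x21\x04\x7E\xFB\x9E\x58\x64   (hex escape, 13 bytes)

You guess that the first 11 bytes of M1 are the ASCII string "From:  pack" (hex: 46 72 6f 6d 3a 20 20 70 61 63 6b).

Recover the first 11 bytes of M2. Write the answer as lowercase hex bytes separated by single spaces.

First, c1 ⊕ c2 = (M1 ⊕ K) ⊕ (M2 ⊕ K) = M1 ⊕ M2, so the key drops out. Then M2 = (M1 ⊕ M2) ⊕ M1 over the first 11 bytes.
byte 0: (61 ⊕ 64) ⊕ 46 = 05 ⊕ 46 = 43
byte 1: (2d ⊕ ba) ⊕ 72 = 97 ⊕ 72 = e5
byte 2: (d3 ⊕ 43) ⊕ 6f = 90 ⊕ 6f = ff
byte 3: (f2 ⊕ 81) ⊕ 6d = 73 ⊕ 6d = 1e
byte 4: (b0 ⊕ f9) ⊕ 3a = 49 ⊕ 3a = 73
byte 5: (11 ⊕ 3e) ⊕ 20 = 2f ⊕ 20 = 0f
byte 6: (ca ⊕ 21) ⊕ 20 = eb ⊕ 20 = cb
byte 7: (11 ⊕ 04) ⊕ 70 = 15 ⊕ 70 = 65
byte 8: (56 ⊕ 7e) ⊕ 61 = 28 ⊕ 61 = 49
byte 9: (29 ⊕ fb) ⊕ 63 = d2 ⊕ 63 = b1
byte 10: (15 ⊕ 9e) ⊕ 6b = 8b ⊕ 6b = e0

43 e5 ff 1e 73 0f cb 65 49 b1 e0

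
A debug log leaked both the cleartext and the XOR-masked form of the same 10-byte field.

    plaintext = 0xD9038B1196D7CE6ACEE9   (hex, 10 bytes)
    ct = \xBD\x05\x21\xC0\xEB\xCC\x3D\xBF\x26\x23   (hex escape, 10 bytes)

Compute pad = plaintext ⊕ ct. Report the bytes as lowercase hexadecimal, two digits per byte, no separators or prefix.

6406aad17d1bf3d5e8ca

Since ct = plaintext ⊕ pad, XORing both sides with plaintext gives pad = plaintext ⊕ ct.
byte 0: d9 xor bd = 64
byte 1: 03 xor 05 = 06
byte 2: 8b xor 21 = aa
byte 3: 11 xor c0 = d1
byte 4: 96 xor eb = 7d
byte 5: d7 xor cc = 1b
byte 6: ce xor 3d = f3
byte 7: 6a xor bf = d5
byte 8: ce xor 26 = e8
byte 9: e9 xor 23 = ca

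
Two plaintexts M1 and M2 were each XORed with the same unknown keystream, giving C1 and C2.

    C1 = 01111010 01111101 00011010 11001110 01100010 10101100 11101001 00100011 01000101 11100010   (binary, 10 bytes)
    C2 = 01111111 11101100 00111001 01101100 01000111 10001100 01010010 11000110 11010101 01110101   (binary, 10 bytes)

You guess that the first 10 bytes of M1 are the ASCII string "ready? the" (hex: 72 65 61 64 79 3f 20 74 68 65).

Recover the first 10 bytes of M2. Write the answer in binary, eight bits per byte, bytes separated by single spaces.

First, C1 ⊕ C2 = (M1 ⊕ K) ⊕ (M2 ⊕ K) = M1 ⊕ M2, so the key drops out. Then M2 = (M1 ⊕ M2) ⊕ M1 over the first 10 bytes.
byte 0: (7a ⊕ 7f) ⊕ 72 = 05 ⊕ 72 = 77
byte 1: (7d ⊕ ec) ⊕ 65 = 91 ⊕ 65 = f4
byte 2: (1a ⊕ 39) ⊕ 61 = 23 ⊕ 61 = 42
byte 3: (ce ⊕ 6c) ⊕ 64 = a2 ⊕ 64 = c6
byte 4: (62 ⊕ 47) ⊕ 79 = 25 ⊕ 79 = 5c
byte 5: (ac ⊕ 8c) ⊕ 3f = 20 ⊕ 3f = 1f
byte 6: (e9 ⊕ 52) ⊕ 20 = bb ⊕ 20 = 9b
byte 7: (23 ⊕ c6) ⊕ 74 = e5 ⊕ 74 = 91
byte 8: (45 ⊕ d5) ⊕ 68 = 90 ⊕ 68 = f8
byte 9: (e2 ⊕ 75) ⊕ 65 = 97 ⊕ 65 = f2

01110111 11110100 01000010 11000110 01011100 00011111 10011011 10010001 11111000 11110010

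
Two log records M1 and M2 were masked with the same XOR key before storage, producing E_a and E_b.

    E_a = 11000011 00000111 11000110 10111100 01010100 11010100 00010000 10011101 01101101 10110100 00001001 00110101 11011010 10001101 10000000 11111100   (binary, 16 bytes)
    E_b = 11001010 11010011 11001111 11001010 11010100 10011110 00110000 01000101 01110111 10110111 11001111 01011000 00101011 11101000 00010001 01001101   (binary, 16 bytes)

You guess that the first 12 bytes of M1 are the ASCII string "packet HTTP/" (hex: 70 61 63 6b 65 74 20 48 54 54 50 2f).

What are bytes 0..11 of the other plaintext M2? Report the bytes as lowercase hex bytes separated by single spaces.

First, E_a ⊕ E_b = (M1 ⊕ K) ⊕ (M2 ⊕ K) = M1 ⊕ M2, so the key drops out. Then M2 = (M1 ⊕ M2) ⊕ M1 over the first 12 bytes.
byte 0: (c3 ^ ca) ^ 70 = 09 ^ 70 = 79
byte 1: (07 ^ d3) ^ 61 = d4 ^ 61 = b5
byte 2: (c6 ^ cf) ^ 63 = 09 ^ 63 = 6a
byte 3: (bc ^ ca) ^ 6b = 76 ^ 6b = 1d
byte 4: (54 ^ d4) ^ 65 = 80 ^ 65 = e5
byte 5: (d4 ^ 9e) ^ 74 = 4a ^ 74 = 3e
byte 6: (10 ^ 30) ^ 20 = 20 ^ 20 = 00
byte 7: (9d ^ 45) ^ 48 = d8 ^ 48 = 90
byte 8: (6d ^ 77) ^ 54 = 1a ^ 54 = 4e
byte 9: (b4 ^ b7) ^ 54 = 03 ^ 54 = 57
byte 10: (09 ^ cf) ^ 50 = c6 ^ 50 = 96
byte 11: (35 ^ 58) ^ 2f = 6d ^ 2f = 42

79 b5 6a 1d e5 3e 00 90 4e 57 96 42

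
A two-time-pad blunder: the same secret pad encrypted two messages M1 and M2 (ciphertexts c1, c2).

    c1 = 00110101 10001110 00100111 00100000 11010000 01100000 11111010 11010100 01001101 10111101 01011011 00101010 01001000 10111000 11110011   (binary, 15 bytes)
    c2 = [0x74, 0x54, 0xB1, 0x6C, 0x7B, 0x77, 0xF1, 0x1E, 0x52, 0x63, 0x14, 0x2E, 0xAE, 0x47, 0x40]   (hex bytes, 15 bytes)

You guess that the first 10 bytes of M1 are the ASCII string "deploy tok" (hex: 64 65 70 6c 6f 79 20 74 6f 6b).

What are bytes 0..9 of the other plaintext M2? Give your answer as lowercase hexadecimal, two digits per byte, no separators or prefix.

First, c1 ⊕ c2 = (M1 ⊕ K) ⊕ (M2 ⊕ K) = M1 ⊕ M2, so the key drops out. Then M2 = (M1 ⊕ M2) ⊕ M1 over the first 10 bytes.
byte 0: (35 xor 74) xor 64 = 41 xor 64 = 25
byte 1: (8e xor 54) xor 65 = da xor 65 = bf
byte 2: (27 xor b1) xor 70 = 96 xor 70 = e6
byte 3: (20 xor 6c) xor 6c = 4c xor 6c = 20
byte 4: (d0 xor 7b) xor 6f = ab xor 6f = c4
byte 5: (60 xor 77) xor 79 = 17 xor 79 = 6e
byte 6: (fa xor f1) xor 20 = 0b xor 20 = 2b
byte 7: (d4 xor 1e) xor 74 = ca xor 74 = be
byte 8: (4d xor 52) xor 6f = 1f xor 6f = 70
byte 9: (bd xor 63) xor 6b = de xor 6b = b5

25bfe620c46e2bbe70b5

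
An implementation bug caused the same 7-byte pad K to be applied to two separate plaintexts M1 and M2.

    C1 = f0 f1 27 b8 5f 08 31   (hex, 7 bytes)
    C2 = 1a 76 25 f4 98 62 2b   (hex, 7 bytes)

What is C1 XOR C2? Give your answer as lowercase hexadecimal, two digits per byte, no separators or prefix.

C1 ⊕ C2 = (M1 ⊕ K) ⊕ (M2 ⊕ K) = M1 ⊕ M2 — the shared key cancels under XOR.
f0 xor 1a = ea
f1 xor 76 = 87
27 xor 25 = 02
b8 xor f4 = 4c
5f xor 98 = c7
08 xor 62 = 6a
31 xor 2b = 1a

ea87024cc76a1a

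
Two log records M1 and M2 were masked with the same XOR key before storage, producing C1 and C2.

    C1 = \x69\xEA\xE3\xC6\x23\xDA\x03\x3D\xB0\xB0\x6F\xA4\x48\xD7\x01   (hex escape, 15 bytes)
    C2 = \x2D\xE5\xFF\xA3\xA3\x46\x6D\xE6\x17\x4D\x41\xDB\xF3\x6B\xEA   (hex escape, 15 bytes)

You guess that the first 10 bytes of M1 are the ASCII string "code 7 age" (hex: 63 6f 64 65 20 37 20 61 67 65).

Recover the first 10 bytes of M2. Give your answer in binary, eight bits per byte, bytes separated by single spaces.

00100111 01100000 01111000 00000000 10100000 10101011 01001110 10111010 11000000 10011000

First, C1 ⊕ C2 = (M1 ⊕ K) ⊕ (M2 ⊕ K) = M1 ⊕ M2, so the key drops out. Then M2 = (M1 ⊕ M2) ⊕ M1 over the first 10 bytes.
byte 0: (69 ^ 2d) ^ 63 = 44 ^ 63 = 27
byte 1: (ea ^ e5) ^ 6f = 0f ^ 6f = 60
byte 2: (e3 ^ ff) ^ 64 = 1c ^ 64 = 78
byte 3: (c6 ^ a3) ^ 65 = 65 ^ 65 = 00
byte 4: (23 ^ a3) ^ 20 = 80 ^ 20 = a0
byte 5: (da ^ 46) ^ 37 = 9c ^ 37 = ab
byte 6: (03 ^ 6d) ^ 20 = 6e ^ 20 = 4e
byte 7: (3d ^ e6) ^ 61 = db ^ 61 = ba
byte 8: (b0 ^ 17) ^ 67 = a7 ^ 67 = c0
byte 9: (b0 ^ 4d) ^ 65 = fd ^ 65 = 98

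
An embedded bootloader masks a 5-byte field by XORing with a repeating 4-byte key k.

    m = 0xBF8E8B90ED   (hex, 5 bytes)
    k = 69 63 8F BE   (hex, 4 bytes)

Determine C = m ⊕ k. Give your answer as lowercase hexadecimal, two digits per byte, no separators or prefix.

The 4-byte key repeats, so the effective keystream is 69 63 8f be 69.
byte 0: bf ⊕ 69 = d6
byte 1: 8e ⊕ 63 = ed
byte 2: 8b ⊕ 8f = 04
byte 3: 90 ⊕ be = 2e
byte 4: ed ⊕ 69 = 84

d6ed042e84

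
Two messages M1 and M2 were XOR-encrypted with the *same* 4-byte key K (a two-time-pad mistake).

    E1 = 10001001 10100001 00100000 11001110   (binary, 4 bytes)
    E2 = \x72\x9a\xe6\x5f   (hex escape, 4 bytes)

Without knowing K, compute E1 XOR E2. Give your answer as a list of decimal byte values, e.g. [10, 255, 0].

[251, 59, 198, 145]

E1 ⊕ E2 = (M1 ⊕ K) ⊕ (M2 ⊕ K) = M1 ⊕ M2 — the shared key cancels under XOR.
10001001 xor 01110010 = 11111011
10100001 xor 10011010 = 00111011
00100000 xor 11100110 = 11000110
11001110 xor 01011111 = 10010001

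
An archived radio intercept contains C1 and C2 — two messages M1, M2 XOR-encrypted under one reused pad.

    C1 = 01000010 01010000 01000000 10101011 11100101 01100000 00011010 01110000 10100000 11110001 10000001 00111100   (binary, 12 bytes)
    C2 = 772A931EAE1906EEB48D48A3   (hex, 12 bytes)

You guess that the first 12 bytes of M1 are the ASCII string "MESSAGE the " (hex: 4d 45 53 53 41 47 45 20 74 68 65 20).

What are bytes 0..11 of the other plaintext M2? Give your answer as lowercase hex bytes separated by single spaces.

First, C1 ⊕ C2 = (M1 ⊕ K) ⊕ (M2 ⊕ K) = M1 ⊕ M2, so the key drops out. Then M2 = (M1 ⊕ M2) ⊕ M1 over the first 12 bytes.
byte 0: (42 xor 77) xor 4d = 35 xor 4d = 78
byte 1: (50 xor 2a) xor 45 = 7a xor 45 = 3f
byte 2: (40 xor 93) xor 53 = d3 xor 53 = 80
byte 3: (ab xor 1e) xor 53 = b5 xor 53 = e6
byte 4: (e5 xor ae) xor 41 = 4b xor 41 = 0a
byte 5: (60 xor 19) xor 47 = 79 xor 47 = 3e
byte 6: (1a xor 06) xor 45 = 1c xor 45 = 59
byte 7: (70 xor ee) xor 20 = 9e xor 20 = be
byte 8: (a0 xor b4) xor 74 = 14 xor 74 = 60
byte 9: (f1 xor 8d) xor 68 = 7c xor 68 = 14
byte 10: (81 xor 48) xor 65 = c9 xor 65 = ac
byte 11: (3c xor a3) xor 20 = 9f xor 20 = bf

78 3f 80 e6 0a 3e 59 be 60 14 ac bf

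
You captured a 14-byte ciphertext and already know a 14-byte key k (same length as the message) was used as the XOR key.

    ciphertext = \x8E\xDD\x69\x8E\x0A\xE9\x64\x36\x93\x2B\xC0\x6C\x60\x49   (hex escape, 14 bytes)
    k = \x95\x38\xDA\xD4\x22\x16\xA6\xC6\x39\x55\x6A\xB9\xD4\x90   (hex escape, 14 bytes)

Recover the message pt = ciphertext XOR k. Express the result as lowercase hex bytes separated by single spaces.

byte 0: 8e ⊕ 95 = 1b
byte 1: dd ⊕ 38 = e5
byte 2: 69 ⊕ da = b3
byte 3: 8e ⊕ d4 = 5a
byte 4: 0a ⊕ 22 = 28
byte 5: e9 ⊕ 16 = ff
byte 6: 64 ⊕ a6 = c2
byte 7: 36 ⊕ c6 = f0
byte 8: 93 ⊕ 39 = aa
byte 9: 2b ⊕ 55 = 7e
byte 10: c0 ⊕ 6a = aa
byte 11: 6c ⊕ b9 = d5
byte 12: 60 ⊕ d4 = b4
byte 13: 49 ⊕ 90 = d9

1b e5 b3 5a 28 ff c2 f0 aa 7e aa d5 b4 d9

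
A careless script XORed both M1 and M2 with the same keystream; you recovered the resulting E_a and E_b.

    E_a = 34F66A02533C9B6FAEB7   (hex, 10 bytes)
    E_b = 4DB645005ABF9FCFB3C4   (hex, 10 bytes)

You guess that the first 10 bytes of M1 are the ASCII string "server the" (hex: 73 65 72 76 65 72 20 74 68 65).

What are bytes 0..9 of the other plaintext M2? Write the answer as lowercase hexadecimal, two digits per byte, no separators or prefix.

First, E_a ⊕ E_b = (M1 ⊕ K) ⊕ (M2 ⊕ K) = M1 ⊕ M2, so the key drops out. Then M2 = (M1 ⊕ M2) ⊕ M1 over the first 10 bytes.
byte 0: (34 xor 4d) xor 73 = 79 xor 73 = 0a
byte 1: (f6 xor b6) xor 65 = 40 xor 65 = 25
byte 2: (6a xor 45) xor 72 = 2f xor 72 = 5d
byte 3: (02 xor 00) xor 76 = 02 xor 76 = 74
byte 4: (53 xor 5a) xor 65 = 09 xor 65 = 6c
byte 5: (3c xor bf) xor 72 = 83 xor 72 = f1
byte 6: (9b xor 9f) xor 20 = 04 xor 20 = 24
byte 7: (6f xor cf) xor 74 = a0 xor 74 = d4
byte 8: (ae xor b3) xor 68 = 1d xor 68 = 75
byte 9: (b7 xor c4) xor 65 = 73 xor 65 = 16

0a255d746cf124d47516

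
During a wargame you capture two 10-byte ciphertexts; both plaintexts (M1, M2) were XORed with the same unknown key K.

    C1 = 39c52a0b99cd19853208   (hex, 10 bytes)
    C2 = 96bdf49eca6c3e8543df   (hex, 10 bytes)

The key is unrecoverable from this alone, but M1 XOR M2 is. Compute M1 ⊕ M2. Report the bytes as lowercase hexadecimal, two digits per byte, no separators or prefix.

af78de9553a1270071d7

C1 ⊕ C2 = (M1 ⊕ K) ⊕ (M2 ⊕ K) = M1 ⊕ M2 — the shared key cancels under XOR.
39 xor 96 = af
c5 xor bd = 78
2a xor f4 = de
0b xor 9e = 95
99 xor ca = 53
cd xor 6c = a1
19 xor 3e = 27
85 xor 85 = 00
32 xor 43 = 71
08 xor df = d7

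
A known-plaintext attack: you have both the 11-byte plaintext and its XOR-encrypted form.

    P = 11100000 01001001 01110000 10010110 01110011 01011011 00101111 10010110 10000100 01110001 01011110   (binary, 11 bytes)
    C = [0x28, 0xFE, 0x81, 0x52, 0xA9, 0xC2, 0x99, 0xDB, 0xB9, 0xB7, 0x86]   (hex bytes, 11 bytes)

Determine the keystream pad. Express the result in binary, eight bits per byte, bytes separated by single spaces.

Since C = P ⊕ pad, XORing both sides with P gives pad = P ⊕ C.
11100000 ⊕ 00101000 = 11001000
01001001 ⊕ 11111110 = 10110111
01110000 ⊕ 10000001 = 11110001
10010110 ⊕ 01010010 = 11000100
01110011 ⊕ 10101001 = 11011010
01011011 ⊕ 11000010 = 10011001
00101111 ⊕ 10011001 = 10110110
10010110 ⊕ 11011011 = 01001101
10000100 ⊕ 10111001 = 00111101
01110001 ⊕ 10110111 = 11000110
01011110 ⊕ 10000110 = 11011000

11001000 10110111 11110001 11000100 11011010 10011001 10110110 01001101 00111101 11000110 11011000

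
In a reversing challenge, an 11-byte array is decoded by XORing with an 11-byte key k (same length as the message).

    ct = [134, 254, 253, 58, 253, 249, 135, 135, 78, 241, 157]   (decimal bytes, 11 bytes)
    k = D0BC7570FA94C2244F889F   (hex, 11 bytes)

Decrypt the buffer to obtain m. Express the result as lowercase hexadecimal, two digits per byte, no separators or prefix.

5642884a076d45a3017902

XOR is its own inverse, so applying the key byte-wise gives the result directly.
134 ⊕ 208 =  86
254 ⊕ 188 =  66
253 ⊕ 117 = 136
 58 ⊕ 112 =  74
253 ⊕ 250 =   7
249 ⊕ 148 = 109
135 ⊕ 194 =  69
135 ⊕  36 = 163
 78 ⊕  79 =   1
241 ⊕ 136 = 121
157 ⊕ 159 =   2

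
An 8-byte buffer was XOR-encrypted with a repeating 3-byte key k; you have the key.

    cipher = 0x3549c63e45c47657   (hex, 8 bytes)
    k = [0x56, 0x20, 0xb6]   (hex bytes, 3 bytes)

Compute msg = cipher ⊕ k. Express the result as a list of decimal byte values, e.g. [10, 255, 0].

The 3-byte key repeats, so the effective keystream is 56 20 b6 56 20 b6 56 20.
byte 0: 35 XOR 56 = 63
byte 1: 49 XOR 20 = 69
byte 2: c6 XOR b6 = 70
byte 3: 3e XOR 56 = 68
byte 4: 45 XOR 20 = 65
byte 5: c4 XOR b6 = 72
byte 6: 76 XOR 56 = 20
byte 7: 57 XOR 20 = 77

[99, 105, 112, 104, 101, 114, 32, 119]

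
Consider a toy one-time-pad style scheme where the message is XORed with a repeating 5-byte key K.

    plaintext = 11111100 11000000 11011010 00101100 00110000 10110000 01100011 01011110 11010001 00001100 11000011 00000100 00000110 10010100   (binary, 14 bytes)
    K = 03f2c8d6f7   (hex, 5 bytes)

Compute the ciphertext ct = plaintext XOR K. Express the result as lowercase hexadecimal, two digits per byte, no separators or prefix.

ff3212fac7b3919607fbc0f6ce42

The 5-byte key repeats, so the effective keystream is 03 f2 c8 d6 f7 03 f2 c8 d6 f7 03 f2 c8 d6.
byte 0: fc XOR 03 = ff
byte 1: c0 XOR f2 = 32
byte 2: da XOR c8 = 12
byte 3: 2c XOR d6 = fa
byte 4: 30 XOR f7 = c7
byte 5: b0 XOR 03 = b3
byte 6: 63 XOR f2 = 91
byte 7: 5e XOR c8 = 96
byte 8: d1 XOR d6 = 07
byte 9: 0c XOR f7 = fb
byte 10: c3 XOR 03 = c0
byte 11: 04 XOR f2 = f6
byte 12: 06 XOR c8 = ce
byte 13: 94 XOR d6 = 42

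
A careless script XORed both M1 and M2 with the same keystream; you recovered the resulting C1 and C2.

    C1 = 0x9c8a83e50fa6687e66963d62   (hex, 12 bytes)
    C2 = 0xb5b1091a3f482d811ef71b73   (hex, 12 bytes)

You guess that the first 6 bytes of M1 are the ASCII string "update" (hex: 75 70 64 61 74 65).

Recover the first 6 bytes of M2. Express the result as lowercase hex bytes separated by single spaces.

First, C1 ⊕ C2 = (M1 ⊕ K) ⊕ (M2 ⊕ K) = M1 ⊕ M2, so the key drops out. Then M2 = (M1 ⊕ M2) ⊕ M1 over the first 6 bytes.
byte 0: (9c xor b5) xor 75 = 29 xor 75 = 5c
byte 1: (8a xor b1) xor 70 = 3b xor 70 = 4b
byte 2: (83 xor 09) xor 64 = 8a xor 64 = ee
byte 3: (e5 xor 1a) xor 61 = ff xor 61 = 9e
byte 4: (0f xor 3f) xor 74 = 30 xor 74 = 44
byte 5: (a6 xor 48) xor 65 = ee xor 65 = 8b

5c 4b ee 9e 44 8b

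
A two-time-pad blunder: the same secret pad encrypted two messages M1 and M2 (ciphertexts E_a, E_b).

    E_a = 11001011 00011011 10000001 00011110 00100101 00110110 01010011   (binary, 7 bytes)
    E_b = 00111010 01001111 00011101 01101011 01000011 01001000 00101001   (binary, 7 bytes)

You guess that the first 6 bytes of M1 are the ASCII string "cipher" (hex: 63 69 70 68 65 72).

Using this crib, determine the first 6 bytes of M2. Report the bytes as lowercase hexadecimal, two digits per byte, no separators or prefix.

First, E_a ⊕ E_b = (M1 ⊕ K) ⊕ (M2 ⊕ K) = M1 ⊕ M2, so the key drops out. Then M2 = (M1 ⊕ M2) ⊕ M1 over the first 6 bytes.
byte 0: (cb xor 3a) xor 63 = f1 xor 63 = 92
byte 1: (1b xor 4f) xor 69 = 54 xor 69 = 3d
byte 2: (81 xor 1d) xor 70 = 9c xor 70 = ec
byte 3: (1e xor 6b) xor 68 = 75 xor 68 = 1d
byte 4: (25 xor 43) xor 65 = 66 xor 65 = 03
byte 5: (36 xor 48) xor 72 = 7e xor 72 = 0c

923dec1d030c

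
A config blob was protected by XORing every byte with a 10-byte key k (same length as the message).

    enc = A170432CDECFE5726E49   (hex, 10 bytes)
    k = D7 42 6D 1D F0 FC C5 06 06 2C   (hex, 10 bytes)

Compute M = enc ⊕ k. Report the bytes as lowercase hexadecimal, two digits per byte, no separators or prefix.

76322e312e3320746865

10100001 ⊕ 11010111 = 01110110
01110000 ⊕ 01000010 = 00110010
01000011 ⊕ 01101101 = 00101110
00101100 ⊕ 00011101 = 00110001
11011110 ⊕ 11110000 = 00101110
11001111 ⊕ 11111100 = 00110011
11100101 ⊕ 11000101 = 00100000
01110010 ⊕ 00000110 = 01110100
01101110 ⊕ 00000110 = 01101000
01001001 ⊕ 00101100 = 01100101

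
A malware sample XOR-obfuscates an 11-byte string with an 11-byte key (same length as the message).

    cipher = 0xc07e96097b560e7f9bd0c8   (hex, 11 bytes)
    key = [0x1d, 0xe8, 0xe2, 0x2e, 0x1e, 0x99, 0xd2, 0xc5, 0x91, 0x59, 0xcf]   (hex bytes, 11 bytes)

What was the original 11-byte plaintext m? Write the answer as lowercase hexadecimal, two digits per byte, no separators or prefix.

XOR is its own inverse, so applying the key byte-wise gives the result directly.
c0 XOR 1d = dd
7e XOR e8 = 96
96 XOR e2 = 74
09 XOR 2e = 27
7b XOR 1e = 65
56 XOR 99 = cf
0e XOR d2 = dc
7f XOR c5 = ba
9b XOR 91 = 0a
d0 XOR 59 = 89
c8 XOR cf = 07

dd96742765cfdcba0a8907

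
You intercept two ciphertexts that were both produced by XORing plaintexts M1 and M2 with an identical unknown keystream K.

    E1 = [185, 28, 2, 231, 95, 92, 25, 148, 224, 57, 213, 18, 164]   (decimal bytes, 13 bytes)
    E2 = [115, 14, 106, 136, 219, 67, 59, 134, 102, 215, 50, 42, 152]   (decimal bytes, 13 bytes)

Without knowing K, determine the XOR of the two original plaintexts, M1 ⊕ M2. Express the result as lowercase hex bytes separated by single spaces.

ca 12 68 6f 84 1f 22 12 86 ee e7 38 3c

E1 ⊕ E2 = (M1 ⊕ K) ⊕ (M2 ⊕ K) = M1 ⊕ M2 — the shared key cancels under XOR.
b9 xor 73 = ca
1c xor 0e = 12
02 xor 6a = 68
e7 xor 88 = 6f
5f xor db = 84
5c xor 43 = 1f
19 xor 3b = 22
94 xor 86 = 12
e0 xor 66 = 86
39 xor d7 = ee
d5 xor 32 = e7
12 xor 2a = 38
a4 xor 98 = 3c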